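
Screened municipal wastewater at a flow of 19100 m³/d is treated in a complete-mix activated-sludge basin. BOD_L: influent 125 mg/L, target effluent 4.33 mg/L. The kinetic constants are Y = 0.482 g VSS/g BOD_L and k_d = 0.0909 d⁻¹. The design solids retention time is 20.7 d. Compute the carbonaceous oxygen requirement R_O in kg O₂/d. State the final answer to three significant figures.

R_O ≈ 1760 kg O₂/d

Y_obs = Y / (1 + k_d θ_c) = 0.482 / (1 + 0.0909 × 20.7) = 0.482 / 2.882 = 0.1673.
Mass of BOD_L removed per day: Q(S₀ − S) = 19100 × 120.7 g/m³ = 2305 kg/d.
Biomass synthesised: P_X = Y_obs × 2305 = 385.5 kg VSS/d.
R_O = Q·(S₀ − S) − 1.42·P_X = 2305 − 1.42 × 385.5 = 1757 kg O₂/d.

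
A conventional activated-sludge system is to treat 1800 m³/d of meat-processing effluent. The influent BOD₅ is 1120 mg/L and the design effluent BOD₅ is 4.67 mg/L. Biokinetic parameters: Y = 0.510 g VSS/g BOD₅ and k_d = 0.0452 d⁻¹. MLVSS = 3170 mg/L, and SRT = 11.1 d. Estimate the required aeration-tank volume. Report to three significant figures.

V ≈ 2390 m³

Steady-state biomass mass balance: V·X·(1 + k_d·θ_c) = Y·Q·(S₀ − S)·θ_c, so V = 0.510 × 1800 × (1120 − 4.67) × 11.1 / [3170 × (1 + 0.0452 × 11.1)] = 1.14×10^7 / 4760 = 2387 m³.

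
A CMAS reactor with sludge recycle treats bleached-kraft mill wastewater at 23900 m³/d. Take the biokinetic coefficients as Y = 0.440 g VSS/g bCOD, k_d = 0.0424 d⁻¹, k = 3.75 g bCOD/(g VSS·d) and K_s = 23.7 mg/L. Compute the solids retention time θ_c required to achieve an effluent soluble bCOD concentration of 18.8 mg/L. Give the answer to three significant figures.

From 1/θ_c = Y·k·S/(K_s + S) − k_d: Y·k·S/(K_s+S) = 0.440 × 3.75 × 18.8 / (23.7 + 18.8) = 0.7299 d⁻¹.
1/θ_c = 0.7299 − 0.0424 = 0.6875 d⁻¹, so θ_c = 1.455 d.

θ_c ≈ 1.45 d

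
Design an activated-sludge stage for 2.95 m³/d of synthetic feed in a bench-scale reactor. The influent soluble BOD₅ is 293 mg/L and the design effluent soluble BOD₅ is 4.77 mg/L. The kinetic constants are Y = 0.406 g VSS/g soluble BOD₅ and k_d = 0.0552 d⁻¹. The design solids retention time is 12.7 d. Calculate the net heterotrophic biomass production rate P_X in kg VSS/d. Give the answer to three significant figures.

P_X ≈ 0.203 kg VSS/d

Observed yield with endogenous decay: Y_obs = Y / (1 + k_d·θ_c) = 0.406 / (1 + 0.0552 × 12.7) = 0.406 / 1.701 = 0.2387 g VSS/g soluble BOD₅.
ΔS = 293 − 4.77 = 288.2 mg/L, so the substrate removal rate is 2.95 × 288.2/1000 = 0.8503 kg soluble BOD₅/d.
Biomass produced: P_X = Y_obs·Q·ΔS = 0.2387 × 0.8503 ≈ 0.2029 kg VSS/d.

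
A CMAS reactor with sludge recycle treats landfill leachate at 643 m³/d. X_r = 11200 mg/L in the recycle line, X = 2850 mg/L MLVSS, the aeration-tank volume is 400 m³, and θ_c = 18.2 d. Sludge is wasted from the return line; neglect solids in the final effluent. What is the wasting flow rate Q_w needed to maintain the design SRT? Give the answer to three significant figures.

Q_w ≈ 5.59 m³/d

Wasting from the return line (neglecting effluent solids): Q_w = V·X / (θ_c·X_r) = 400.0 × 2850 / (18.2 × 11200) = 5.593 m³/d.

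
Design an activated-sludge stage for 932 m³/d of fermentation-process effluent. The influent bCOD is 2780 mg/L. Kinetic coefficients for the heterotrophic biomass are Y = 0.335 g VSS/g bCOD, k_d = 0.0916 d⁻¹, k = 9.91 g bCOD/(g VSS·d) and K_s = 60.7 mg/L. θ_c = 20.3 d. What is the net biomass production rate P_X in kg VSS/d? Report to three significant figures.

For a completely mixed reactor with recycle the Lawrence–McCarty relation gives S = K_s·(1 + k_d·θ_c) / [θ_c·(Y·k − k_d) − 1] = 60.7 × (1 + 0.0916 × 20.3) / [20.3 × (0.335 × 9.91 − 0.0916) − 1] = 173.6 / 64.53 = 2.690 mg/L.
The observed yield is Y_obs = Y/(1 + k_d·θ_c) = 0.335 / (1 + 0.0916 × 20.3) = 0.335 / 2.859 = 0.1172 g VSS per g bCOD removed.
Q·(S₀ − S) = 932 × (2780 − 2.69) × 10⁻³ = 2588 kg/d removed.
So the net sludge growth is P_X = 0.1172 × 2588 = 303.2 kg VSS/d.

P_X ≈ 303 kg VSS/d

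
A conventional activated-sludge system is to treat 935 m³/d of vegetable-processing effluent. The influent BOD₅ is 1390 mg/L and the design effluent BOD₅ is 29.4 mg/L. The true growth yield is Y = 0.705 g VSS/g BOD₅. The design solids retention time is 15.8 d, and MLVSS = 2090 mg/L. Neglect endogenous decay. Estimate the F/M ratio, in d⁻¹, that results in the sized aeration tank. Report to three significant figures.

V·X = Y·Q·ΔS·θ_c gives V = 0.705 × 935 × (1390 − 29.4) × 15.8 / 2090 = 6780 m³.
F/M = applied load / biomass = Q·S₀/(V·X) = 935 × 1390 / (6780 × 2090) = 0.09171 d⁻¹.

F/M ≈ 0.0917 d⁻¹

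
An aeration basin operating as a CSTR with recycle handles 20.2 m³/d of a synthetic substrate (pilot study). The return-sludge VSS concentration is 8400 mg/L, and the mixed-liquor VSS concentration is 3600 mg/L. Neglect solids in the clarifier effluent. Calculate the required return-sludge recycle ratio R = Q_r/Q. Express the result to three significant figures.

R ≈ 0.750

R = Q_r/Q = X/(X_r − X) = 3600 / (8400 − 3600) = 0.7500.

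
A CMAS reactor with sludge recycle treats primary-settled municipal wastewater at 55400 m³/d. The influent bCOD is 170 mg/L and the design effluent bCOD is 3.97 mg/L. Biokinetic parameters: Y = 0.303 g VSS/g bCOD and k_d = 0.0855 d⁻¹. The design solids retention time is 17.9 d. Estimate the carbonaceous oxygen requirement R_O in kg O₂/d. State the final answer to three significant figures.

Observed yield with endogenous decay: Y_obs = Y / (1 + k_d·θ_c) = 0.303 / (1 + 0.0855 × 17.9) = 0.303 / 2.530 = 0.1197 g VSS/g bCOD.
Mass of bCOD removed per day: Q(S₀ − S) = 55400 × 166.0 g/m³ = 9198 kg/d.
Net sludge production P_X = 0.1197 × 9198 = 1101 kg VSS/d.
R_O = Q·(S₀ − S) − 1.42·P_X = 9198 − 1.42 × 1101 = 7634 kg O₂/d.

R_O ≈ 7630 kg O₂/d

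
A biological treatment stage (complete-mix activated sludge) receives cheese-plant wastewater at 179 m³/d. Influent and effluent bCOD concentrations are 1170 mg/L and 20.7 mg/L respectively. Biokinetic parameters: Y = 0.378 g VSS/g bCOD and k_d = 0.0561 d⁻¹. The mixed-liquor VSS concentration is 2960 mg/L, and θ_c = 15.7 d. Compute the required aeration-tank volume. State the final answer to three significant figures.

V ≈ 219 m³

From the SRT design equation V = Y Q (S₀−S) θ_c / [X (1 + k_d θ_c)] = 0.378 × 179 × (1170 − 20.7) × 15.7 / [2960 × (1 + 0.0561 × 15.7)] = 1.22×10^6 / 5567 = 219.3 m³.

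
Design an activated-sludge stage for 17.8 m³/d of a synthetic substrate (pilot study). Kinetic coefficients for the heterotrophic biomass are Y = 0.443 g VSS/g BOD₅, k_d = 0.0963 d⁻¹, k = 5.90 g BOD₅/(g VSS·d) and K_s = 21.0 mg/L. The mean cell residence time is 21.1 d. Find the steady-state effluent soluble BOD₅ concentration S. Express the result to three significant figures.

From the Monod/SRT balance for a CMAS, S = K_s·(1+k_d θ_c)/[θ_c·(Y k − k_d) − 1] = 21.0 × (1 + 0.0963 × 21.1) / [21.1 × (0.443 × 5.90 − 0.0963) − 1] = 63.67 / 52.12 = 1.222 mg/L.

S ≈ 1.22 mg/L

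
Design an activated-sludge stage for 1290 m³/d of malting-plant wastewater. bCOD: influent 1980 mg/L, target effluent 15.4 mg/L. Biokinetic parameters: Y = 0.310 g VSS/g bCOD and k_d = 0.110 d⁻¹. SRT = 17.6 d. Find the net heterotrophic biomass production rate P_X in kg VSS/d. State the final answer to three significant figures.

Correct the yield for decay: Y_obs = Y/(1 + k_d θ_c) = 0.310 / (1 + 0.110 × 17.6) = 0.310 / 2.936 = 0.1056.
Substrate removed = Q·(S₀ − S) = 1290 m³/d × (1980 − 15.4) g/m³ = 2.53×10^6 g/d = 2534 kg/d.
So the net sludge growth is P_X = 0.1056 × 2534 = 267.6 kg VSS/d.

P_X ≈ 268 kg VSS/d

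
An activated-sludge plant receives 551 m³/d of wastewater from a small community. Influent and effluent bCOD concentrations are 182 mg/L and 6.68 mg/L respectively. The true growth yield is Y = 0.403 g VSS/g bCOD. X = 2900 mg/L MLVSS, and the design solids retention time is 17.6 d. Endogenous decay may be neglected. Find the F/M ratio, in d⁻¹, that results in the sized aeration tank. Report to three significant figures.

F/M ≈ 0.146 d⁻¹

V·X = Y·Q·ΔS·θ_c gives V = 0.403 × 551 × (182 − 6.68) × 17.6 / 2900 = 236.3 m³.
F/M = Q·S₀ / (V·X) = 551 × 182 / (236.3 × 2900) = 0.1464 g bCOD·(g VSS·d)⁻¹.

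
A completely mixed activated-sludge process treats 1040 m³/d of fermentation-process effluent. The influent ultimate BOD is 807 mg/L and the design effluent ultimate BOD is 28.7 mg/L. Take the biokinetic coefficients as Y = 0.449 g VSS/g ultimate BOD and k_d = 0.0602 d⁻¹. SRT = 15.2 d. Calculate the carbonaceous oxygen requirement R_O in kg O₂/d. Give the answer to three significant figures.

Y_obs = Y / (1 + k_d θ_c) = 0.449 / (1 + 0.0602 × 15.2) = 0.449 / 1.915 = 0.2345.
Substrate removed = Q·(S₀ − S) = 1040 m³/d × (807 − 28.7) g/m³ = 8.09×10^5 g/d = 809.4 kg/d.
Biomass synthesised: P_X = Y_obs × 809.4 = 189.8 kg VSS/d.
R_O = Q·ΔS − 1.42 P_X = 809.4 − 269.5 = 539.9 kg O₂/d.

R_O ≈ 540 kg O₂/d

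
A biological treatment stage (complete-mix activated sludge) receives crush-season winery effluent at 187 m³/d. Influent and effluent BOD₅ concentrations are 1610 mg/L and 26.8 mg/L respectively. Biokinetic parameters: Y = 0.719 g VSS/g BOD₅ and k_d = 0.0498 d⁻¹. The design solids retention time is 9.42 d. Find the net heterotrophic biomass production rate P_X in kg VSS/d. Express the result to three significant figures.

Correct the yield for decay: Y_obs = Y/(1 + k_d θ_c) = 0.719 / (1 + 0.0498 × 9.42) = 0.719 / 1.469 = 0.4894.
Q·(S₀ − S) = 187 × (1610 − 26.8) × 10⁻³ = 296.1 kg/d removed.
So the net sludge growth is P_X = 0.4894 × 296.1 = 144.9 kg VSS/d.

P_X ≈ 145 kg VSS/d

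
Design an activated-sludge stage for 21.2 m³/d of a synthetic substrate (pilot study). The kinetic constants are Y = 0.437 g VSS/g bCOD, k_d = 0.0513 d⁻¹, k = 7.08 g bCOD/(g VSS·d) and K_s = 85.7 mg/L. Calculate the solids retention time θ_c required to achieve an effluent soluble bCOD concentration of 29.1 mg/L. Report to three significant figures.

Specific growth rate at S = 29.1 mg/L: μ = YkS/(K_s+S) = 0.437·7.08·29.1/(85.7+29.1) = 0.7843 d⁻¹.
1/θ_c = 0.7843 − 0.0513 = 0.7330 d⁻¹, so θ_c = 1.364 d.

θ_c ≈ 1.36 d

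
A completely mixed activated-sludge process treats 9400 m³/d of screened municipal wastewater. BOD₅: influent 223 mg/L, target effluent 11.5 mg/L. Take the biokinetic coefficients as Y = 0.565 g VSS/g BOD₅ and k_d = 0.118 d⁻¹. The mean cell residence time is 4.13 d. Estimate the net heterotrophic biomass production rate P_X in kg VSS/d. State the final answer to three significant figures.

P_X ≈ 755 kg VSS/d

Y_obs = Y / (1 + k_d θ_c) = 0.565 / (1 + 0.118 × 4.13) = 0.565 / 1.487 = 0.3799.
Mass of BOD₅ removed per day: Q(S₀ − S) = 9400 × 211.5 g/m³ = 1988 kg/d.
P_X = Y_obs · Q(S₀ − S) = 0.3799 × 1988 = 755.2 kg VSS/d.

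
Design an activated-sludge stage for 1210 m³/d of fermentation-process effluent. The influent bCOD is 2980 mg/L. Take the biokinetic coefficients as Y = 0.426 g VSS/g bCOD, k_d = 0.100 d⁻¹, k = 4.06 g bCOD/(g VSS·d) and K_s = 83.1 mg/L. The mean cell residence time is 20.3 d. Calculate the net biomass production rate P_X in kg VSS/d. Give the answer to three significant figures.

P_X ≈ 506 kg VSS/d

From the Monod/SRT balance for a CMAS, S = K_s·(1+k_d θ_c)/[θ_c·(Y k − k_d) − 1] = 83.1 × (1 + 0.100 × 20.3) / [20.3 × (0.426 × 4.06 − 0.100) − 1] = 251.8 / 32.08 = 7.849 mg/L.
Observed yield with endogenous decay: Y_obs = Y / (1 + k_d·θ_c) = 0.426 / (1 + 0.100 × 20.3) = 0.426 / 3.030 = 0.1406 g VSS/g bCOD.
Mass of bCOD removed per day: Q(S₀ − S) = 1210 × 2972 g/m³ = 3596 kg/d.
Biomass produced: P_X = Y_obs·Q·ΔS = 0.1406 × 3596 ≈ 505.6 kg VSS/d.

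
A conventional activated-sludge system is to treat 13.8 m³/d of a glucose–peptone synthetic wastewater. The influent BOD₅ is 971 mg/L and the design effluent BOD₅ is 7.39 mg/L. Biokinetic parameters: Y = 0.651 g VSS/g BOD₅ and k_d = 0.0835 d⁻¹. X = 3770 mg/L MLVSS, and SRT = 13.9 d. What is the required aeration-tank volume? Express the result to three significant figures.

Steady-state biomass mass balance: V·X·(1 + k_d·θ_c) = Y·Q·(S₀ − S)·θ_c, so V = 0.651 × 13.8 × (971 − 7.39) × 13.9 / [3770 × (1 + 0.0835 × 13.9)] = 1.2×10^5 / 8146 = 14.77 m³.

V ≈ 14.8 m³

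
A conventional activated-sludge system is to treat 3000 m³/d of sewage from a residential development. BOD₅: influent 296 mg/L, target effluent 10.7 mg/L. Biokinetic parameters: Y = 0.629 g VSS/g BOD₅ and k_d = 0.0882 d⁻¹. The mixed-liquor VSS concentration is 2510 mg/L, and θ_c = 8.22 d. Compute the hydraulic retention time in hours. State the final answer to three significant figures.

Steady-state biomass mass balance: V·X·(1 + k_d·θ_c) = Y·Q·(S₀ − S)·θ_c, so V = 0.629 × 3000 × (296 − 10.7) × 8.22 / [2510 × (1 + 0.0882 × 8.22)] = 4.43×10^6 / 4330 = 1022 m³.
HRT = V/Q = 1022 m³ / 3000 m³·d⁻¹ = 0.3407 d × 24 = 8.177 h.

τ ≈ 8.18 h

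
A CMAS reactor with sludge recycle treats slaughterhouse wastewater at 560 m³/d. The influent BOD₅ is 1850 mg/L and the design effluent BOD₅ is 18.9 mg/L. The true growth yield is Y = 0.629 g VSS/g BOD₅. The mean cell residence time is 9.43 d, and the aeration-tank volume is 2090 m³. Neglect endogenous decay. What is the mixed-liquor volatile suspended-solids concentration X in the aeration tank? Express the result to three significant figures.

From V·X = Y·Q·(S₀ − S)·θ_c (decay neglected): X = 0.629 × 560 × (1850 − 18.9) × 9.43 / 2090 = 2910 mg/L.

X ≈ 2910 mg/L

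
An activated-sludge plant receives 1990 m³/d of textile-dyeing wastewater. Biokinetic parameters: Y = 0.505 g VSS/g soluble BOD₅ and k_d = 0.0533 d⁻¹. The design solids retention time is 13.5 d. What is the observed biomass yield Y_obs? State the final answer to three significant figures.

The observed yield is Y_obs = Y/(1 + k_d·θ_c) = 0.505 / (1 + 0.0533 × 13.5) = 0.505 / 1.720 = 0.2937 g VSS per g soluble BOD₅ removed.

Y_obs ≈ 0.294 g VSS/g soluble BOD₅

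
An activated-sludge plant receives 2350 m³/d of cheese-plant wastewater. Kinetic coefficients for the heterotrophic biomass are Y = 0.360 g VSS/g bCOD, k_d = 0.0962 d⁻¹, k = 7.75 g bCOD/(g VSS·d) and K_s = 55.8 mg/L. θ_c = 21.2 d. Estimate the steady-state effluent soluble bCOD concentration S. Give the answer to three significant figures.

For a completely mixed reactor with recycle the Lawrence–McCarty relation gives S = K_s·(1 + k_d·θ_c) / [θ_c·(Y·k − k_d) − 1] = 55.8 × (1 + 0.0962 × 21.2) / [21.2 × (0.360 × 7.75 − 0.0962) − 1] = 169.6 / 56.11 = 3.023 mg/L.

S ≈ 3.02 mg/L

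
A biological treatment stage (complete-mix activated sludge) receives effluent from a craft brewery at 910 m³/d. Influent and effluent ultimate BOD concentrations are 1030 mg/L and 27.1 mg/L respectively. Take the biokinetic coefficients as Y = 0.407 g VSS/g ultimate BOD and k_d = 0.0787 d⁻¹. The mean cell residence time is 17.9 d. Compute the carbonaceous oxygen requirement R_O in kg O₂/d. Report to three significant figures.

The observed yield is Y_obs = Y/(1 + k_d·θ_c) = 0.407 / (1 + 0.0787 × 17.9) = 0.407 / 2.409 = 0.1690 g VSS per g ultimate BOD removed.
Mass of ultimate BOD removed per day: Q(S₀ − S) = 910 × 1003 g/m³ = 912.6 kg/d.
Net sludge production P_X = 0.1690 × 912.6 = 154.2 kg VSS/d.
Carbonaceous O₂ demand = substrate oxidised − cell-mass equivalent = 912.6 − 1.42 × 154.2 = 693.7 kg O₂/d.

R_O ≈ 694 kg O₂/d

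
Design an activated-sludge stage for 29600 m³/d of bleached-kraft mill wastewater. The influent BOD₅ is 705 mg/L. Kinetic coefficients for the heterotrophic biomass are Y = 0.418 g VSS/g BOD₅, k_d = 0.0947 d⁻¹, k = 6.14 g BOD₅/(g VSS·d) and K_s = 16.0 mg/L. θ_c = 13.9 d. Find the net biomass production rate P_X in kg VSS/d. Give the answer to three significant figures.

Effluent substrate depends only on kinetics and SRT: S = K_s(1 + k_d θ_c) / [θ_c(Yk − k_d) − 1] = 16.0 × (1 + 0.0947 × 13.9) / [13.9 × (0.418 × 6.14 − 0.0947) − 1] = 37.06 / 33.36 = 1.111 mg/L.
Correct the yield for decay: Y_obs = Y/(1 + k_d θ_c) = 0.418 / (1 + 0.0947 × 13.9) = 0.418 / 2.316 = 0.1805.
Mass of BOD₅ removed per day: Q(S₀ − S) = 29600 × 703.9 g/m³ = 20835 kg/d.
P_X = Y_obs · Q(S₀ − S) = 0.1805 × 20835 = 3760 kg VSS/d.

P_X ≈ 3760 kg VSS/d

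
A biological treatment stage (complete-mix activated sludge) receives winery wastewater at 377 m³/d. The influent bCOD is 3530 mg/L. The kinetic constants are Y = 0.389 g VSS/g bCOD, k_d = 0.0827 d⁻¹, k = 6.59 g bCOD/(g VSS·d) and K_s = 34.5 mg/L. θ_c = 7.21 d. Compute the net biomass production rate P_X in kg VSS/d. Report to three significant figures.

From the Monod/SRT balance for a CMAS, S = K_s·(1+k_d θ_c)/[θ_c·(Y k − k_d) − 1] = 34.5 × (1 + 0.0827 × 7.21) / [7.21 × (0.389 × 6.59 − 0.0827) − 1] = 55.07 / 16.89 = 3.261 mg/L.
Correct the yield for decay: Y_obs = Y/(1 + k_d θ_c) = 0.389 / (1 + 0.0827 × 7.21) = 0.389 / 1.596 = 0.2437.
Mass of bCOD removed per day: Q(S₀ − S) = 377 × 3527 g/m³ = 1330 kg/d.
Biomass produced: P_X = Y_obs·Q·ΔS = 0.2437 × 1330 ≈ 324.0 kg VSS/d.

P_X ≈ 324 kg VSS/d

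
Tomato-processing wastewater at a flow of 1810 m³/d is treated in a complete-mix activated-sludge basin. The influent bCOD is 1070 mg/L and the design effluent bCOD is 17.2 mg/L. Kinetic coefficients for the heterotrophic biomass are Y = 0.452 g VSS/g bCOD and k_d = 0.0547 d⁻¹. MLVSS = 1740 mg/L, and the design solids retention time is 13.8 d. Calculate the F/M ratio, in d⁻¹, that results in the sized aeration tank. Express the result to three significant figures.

Rearranging the biomass balance for a CMAS with decay, V = Y·Q·ΔS·θ_c / [X·(1+k_d θ_c)] = 0.452 × 1810 × (1070 − 17.2) × 13.8 / [1740 × (1 + 0.0547 × 13.8)] = 1.19×10^7 / 3053 = 3893 m³.
Food-to-microorganism ratio F/M = Q S₀ / (V X) = 1810 × 1070 / (3893 × 1740) = 0.2859 d⁻¹.

F/M ≈ 0.286 d⁻¹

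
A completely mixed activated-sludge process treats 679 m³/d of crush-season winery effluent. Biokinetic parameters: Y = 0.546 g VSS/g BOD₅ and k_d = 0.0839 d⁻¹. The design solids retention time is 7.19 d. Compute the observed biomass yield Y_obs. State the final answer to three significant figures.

The observed yield is Y_obs = Y/(1 + k_d·θ_c) = 0.546 / (1 + 0.0839 × 7.19) = 0.546 / 1.603 = 0.3406 g VSS per g BOD₅ removed.

Y_obs ≈ 0.341 g VSS/g BOD₅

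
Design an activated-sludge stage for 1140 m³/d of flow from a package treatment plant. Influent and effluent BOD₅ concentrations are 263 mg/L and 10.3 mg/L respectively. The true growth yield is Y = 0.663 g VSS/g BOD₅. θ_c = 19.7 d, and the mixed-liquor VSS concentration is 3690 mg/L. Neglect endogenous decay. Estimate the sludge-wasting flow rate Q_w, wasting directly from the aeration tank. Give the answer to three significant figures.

Q_w ≈ 51.8 m³/d

With k_d = 0 the design equation reduces to V = Y Q (S₀−S) θ_c / X = 0.663 × 1140 × (263 − 10.3) × 19.7 / 3690 = 1020 m³.
Wasting from the aeration tank: Q_w = V / θ_c = 1020 / 19.7 = 51.76 m³/d.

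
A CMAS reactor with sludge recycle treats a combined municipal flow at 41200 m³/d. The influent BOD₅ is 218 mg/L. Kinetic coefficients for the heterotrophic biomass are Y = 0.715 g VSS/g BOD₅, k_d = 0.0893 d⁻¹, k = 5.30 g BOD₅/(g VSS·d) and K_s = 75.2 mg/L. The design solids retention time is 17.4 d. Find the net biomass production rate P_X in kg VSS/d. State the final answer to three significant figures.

P_X ≈ 2480 kg VSS/d

For a completely mixed reactor with recycle the Lawrence–McCarty relation gives S = K_s·(1 + k_d·θ_c) / [θ_c·(Y·k − k_d) − 1] = 75.2 × (1 + 0.0893 × 17.4) / [17.4 × (0.715 × 5.30 − 0.0893) − 1] = 192.0 / 63.38 = 3.030 mg/L.
The observed yield is Y_obs = Y/(1 + k_d·θ_c) = 0.715 / (1 + 0.0893 × 17.4) = 0.715 / 2.554 = 0.2800 g VSS per g BOD₅ removed.
ΔS = 218 − 3.03 = 215.0 mg/L, so the substrate removal rate is 41200 × 215.0/1000 = 8857 kg BOD₅/d.
So the net sludge growth is P_X = 0.2800 × 8857 = 2480 kg VSS/d.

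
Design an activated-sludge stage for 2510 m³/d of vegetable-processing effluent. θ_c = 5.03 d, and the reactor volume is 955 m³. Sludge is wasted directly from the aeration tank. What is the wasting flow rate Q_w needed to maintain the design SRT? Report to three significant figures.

Wasting from the aeration tank: Q_w = V / θ_c = 955.0 / 5.03 = 189.9 m³/d.

Q_w ≈ 190 m³/d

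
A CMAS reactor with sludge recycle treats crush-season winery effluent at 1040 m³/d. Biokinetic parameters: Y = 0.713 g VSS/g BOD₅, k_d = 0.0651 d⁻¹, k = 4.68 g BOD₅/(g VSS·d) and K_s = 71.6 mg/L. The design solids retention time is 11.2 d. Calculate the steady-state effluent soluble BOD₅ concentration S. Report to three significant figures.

For a completely mixed reactor with recycle the Lawrence–McCarty relation gives S = K_s·(1 + k_d·θ_c) / [θ_c·(Y·k − k_d) − 1] = 71.6 × (1 + 0.0651 × 11.2) / [11.2 × (0.713 × 4.68 − 0.0651) − 1] = 123.8 / 35.64 = 3.473 mg/L.

S ≈ 3.47 mg/L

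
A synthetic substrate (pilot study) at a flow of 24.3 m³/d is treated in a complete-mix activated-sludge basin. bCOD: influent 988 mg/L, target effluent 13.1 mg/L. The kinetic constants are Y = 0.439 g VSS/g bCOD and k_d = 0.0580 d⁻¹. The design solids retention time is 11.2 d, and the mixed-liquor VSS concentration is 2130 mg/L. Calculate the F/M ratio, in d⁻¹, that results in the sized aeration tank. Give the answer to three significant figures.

F/M ≈ 0.340 d⁻¹

Steady-state biomass mass balance: V·X·(1 + k_d·θ_c) = Y·Q·(S₀ − S)·θ_c, so V = 0.439 × 24.3 × (988 − 13.1) × 11.2 / [2130 × (1 + 0.0580 × 11.2)] = 1.16×10^5 / 3514 = 33.15 m³.
F/M = applied load / biomass = Q·S₀/(V·X) = 24.3 × 988 / (33.15 × 2130) = 0.3400 d⁻¹.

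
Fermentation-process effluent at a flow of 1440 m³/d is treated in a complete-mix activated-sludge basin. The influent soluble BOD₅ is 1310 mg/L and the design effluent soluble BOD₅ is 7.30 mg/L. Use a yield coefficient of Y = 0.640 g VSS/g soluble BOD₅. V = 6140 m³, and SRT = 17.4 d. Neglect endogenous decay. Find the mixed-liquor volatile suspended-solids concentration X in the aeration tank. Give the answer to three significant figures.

X ≈ 3400 mg/L

From V·X = Y·Q·(S₀ − S)·θ_c (decay neglected): X = 0.640 × 1440 × (1310 − 7.30) × 17.4 / 6140 = 3402 mg/L.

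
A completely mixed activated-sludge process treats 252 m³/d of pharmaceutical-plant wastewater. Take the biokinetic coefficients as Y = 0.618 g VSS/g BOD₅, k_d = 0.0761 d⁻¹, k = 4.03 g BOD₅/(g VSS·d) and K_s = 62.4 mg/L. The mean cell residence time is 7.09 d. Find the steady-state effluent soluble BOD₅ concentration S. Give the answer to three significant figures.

From the Monod/SRT balance for a CMAS, S = K_s·(1+k_d θ_c)/[θ_c·(Y k − k_d) − 1] = 62.4 × (1 + 0.0761 × 7.09) / [7.09 × (0.618 × 4.03 − 0.0761) − 1] = 96.07 / 16.12 = 5.960 mg/L.

S ≈ 5.96 mg/L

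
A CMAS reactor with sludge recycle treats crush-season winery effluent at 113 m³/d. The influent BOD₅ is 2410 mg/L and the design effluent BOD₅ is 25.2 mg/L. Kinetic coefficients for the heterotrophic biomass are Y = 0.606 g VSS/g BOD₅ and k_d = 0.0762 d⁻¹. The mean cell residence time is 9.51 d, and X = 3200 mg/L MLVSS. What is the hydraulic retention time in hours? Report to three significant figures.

From the SRT design equation V = Y Q (S₀−S) θ_c / [X (1 + k_d θ_c)] = 0.606 × 113 × (2410 − 25.2) × 9.51 / [3200 × (1 + 0.0762 × 9.51)] = 1.55×10^6 / 5519 = 281.4 m³.
τ = V/Q = 281.4/113 = 2.490 d, or 59.77 h.

τ ≈ 59.8 h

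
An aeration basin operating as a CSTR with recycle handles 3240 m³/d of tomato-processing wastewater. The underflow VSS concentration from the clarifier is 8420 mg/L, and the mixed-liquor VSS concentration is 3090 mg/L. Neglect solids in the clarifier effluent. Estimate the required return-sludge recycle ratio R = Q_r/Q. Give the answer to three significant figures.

Solids balance on the clarifier gives (1+R)X = R·X_r, so R = X/(X_r − X) = 3090 / (8420 − 3090) = 0.5797.

R ≈ 0.580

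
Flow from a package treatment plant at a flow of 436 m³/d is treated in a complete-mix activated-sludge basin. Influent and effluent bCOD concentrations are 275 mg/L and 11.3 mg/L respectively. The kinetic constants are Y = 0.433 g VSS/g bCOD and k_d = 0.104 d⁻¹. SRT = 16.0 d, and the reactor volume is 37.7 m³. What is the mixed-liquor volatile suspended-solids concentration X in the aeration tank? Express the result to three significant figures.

X = Y·Q·ΔS·θ_c / [V·(1 + k_d θ_c)] = 0.433 × 436 × (275 − 11.3) × 16.0 / [37.7 × (1 + 0.104 × 16.0)] = 7931 mg/L.

X ≈ 7930 mg/L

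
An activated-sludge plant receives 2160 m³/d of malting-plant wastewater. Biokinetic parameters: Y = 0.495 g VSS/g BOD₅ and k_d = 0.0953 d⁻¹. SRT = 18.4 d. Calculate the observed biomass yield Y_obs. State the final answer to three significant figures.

Y_obs = Y / (1 + k_d θ_c) = 0.495 / (1 + 0.0953 × 18.4) = 0.495 / 2.754 = 0.1798.

Y_obs ≈ 0.180 g VSS/g BOD₅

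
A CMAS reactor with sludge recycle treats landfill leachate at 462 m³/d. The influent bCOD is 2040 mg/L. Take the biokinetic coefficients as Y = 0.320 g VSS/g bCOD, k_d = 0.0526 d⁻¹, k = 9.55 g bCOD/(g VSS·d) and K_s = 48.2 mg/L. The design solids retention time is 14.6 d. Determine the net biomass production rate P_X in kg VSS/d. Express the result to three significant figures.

From the Monod/SRT balance for a CMAS, S = K_s·(1+k_d θ_c)/[θ_c·(Y k − k_d) − 1] = 48.2 × (1 + 0.0526 × 14.6) / [14.6 × (0.320 × 9.55 − 0.0526) − 1] = 85.22 / 42.85 = 1.989 mg/L.
The observed yield is Y_obs = Y/(1 + k_d·θ_c) = 0.320 / (1 + 0.0526 × 14.6) = 0.320 / 1.768 = 0.1810 g VSS per g bCOD removed.
ΔS = 2040 − 1.99 = 2038 mg/L, so the substrate removal rate is 462 × 2038/1000 = 941.6 kg bCOD/d.
P_X = Y_obs · Q(S₀ − S) = 0.1810 × 941.6 = 170.4 kg VSS/d.

P_X ≈ 170 kg VSS/d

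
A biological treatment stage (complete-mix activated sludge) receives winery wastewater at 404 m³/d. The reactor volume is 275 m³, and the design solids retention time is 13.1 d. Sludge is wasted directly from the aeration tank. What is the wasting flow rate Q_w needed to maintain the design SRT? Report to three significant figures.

Q_w ≈ 21.0 m³/d

For wasting at MLVSS concentration, Q_w = V/θ_c = 275.0/13.1 = 20.99 m³/d.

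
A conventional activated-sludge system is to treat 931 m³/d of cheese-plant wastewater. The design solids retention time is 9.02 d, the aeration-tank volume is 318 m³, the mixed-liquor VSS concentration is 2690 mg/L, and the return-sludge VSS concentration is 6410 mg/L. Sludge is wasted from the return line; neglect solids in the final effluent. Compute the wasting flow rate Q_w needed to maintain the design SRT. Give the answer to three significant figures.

Q_w ≈ 14.8 m³/d

θ_c = V·X/(Q_w·X_r) when wasting from the recycle, so Q_w = V·X/(θ_c·X_r) = 318.0 × 2690 / (9.02 × 6410) = 14.79 m³/d.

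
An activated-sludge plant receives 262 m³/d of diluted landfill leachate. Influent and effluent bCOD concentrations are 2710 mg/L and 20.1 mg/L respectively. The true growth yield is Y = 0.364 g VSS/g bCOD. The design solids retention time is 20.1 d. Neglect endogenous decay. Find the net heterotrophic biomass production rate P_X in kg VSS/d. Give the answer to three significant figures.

P_X ≈ 257 kg VSS/d

No decay correction is needed, so Y_obs = Y = 0.364.
Q·(S₀ − S) = 262 × (2710 − 20.1) × 10⁻³ = 704.8 kg/d removed.
Net biomass production P_X = Y_obs × Q·(S₀ − S) = 0.3640 × 704.8 = 256.5 kg VSS/d.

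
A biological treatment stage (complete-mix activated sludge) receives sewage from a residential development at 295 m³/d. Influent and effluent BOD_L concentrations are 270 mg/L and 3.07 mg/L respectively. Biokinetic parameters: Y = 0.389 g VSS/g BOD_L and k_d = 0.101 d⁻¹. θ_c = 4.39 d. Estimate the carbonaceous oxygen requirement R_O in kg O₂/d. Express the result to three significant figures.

R_O ≈ 48.6 kg O₂/d

Correct the yield for decay: Y_obs = Y/(1 + k_d θ_c) = 0.389 / (1 + 0.101 × 4.39) = 0.389 / 1.443 = 0.2695.
Q·(S₀ − S) = 295 × (270 − 3.07) × 10⁻³ = 78.74 kg/d removed.
P_X = Y_obs·Q·(S₀ − S) = 0.2695 × 78.74 = 21.22 kg VSS/d.
R_O = Q·ΔS − 1.42 P_X = 78.74 − 30.14 = 48.61 kg O₂/d.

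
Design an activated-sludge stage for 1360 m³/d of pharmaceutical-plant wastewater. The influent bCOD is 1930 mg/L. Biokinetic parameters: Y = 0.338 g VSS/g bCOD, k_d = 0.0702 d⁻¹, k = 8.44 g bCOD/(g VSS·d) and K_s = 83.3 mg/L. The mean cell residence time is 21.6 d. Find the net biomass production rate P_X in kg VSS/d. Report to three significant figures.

For a completely mixed reactor with recycle the Lawrence–McCarty relation gives S = K_s·(1 + k_d·θ_c) / [θ_c·(Y·k − k_d) − 1] = 83.3 × (1 + 0.0702 × 21.6) / [21.6 × (0.338 × 8.44 − 0.0702) − 1] = 209.6 / 59.10 = 3.547 mg/L.
Y_obs = Y / (1 + k_d θ_c) = 0.338 / (1 + 0.0702 × 21.6) = 0.338 / 2.516 = 0.1343.
Mass of bCOD removed per day: Q(S₀ − S) = 1360 × 1926 g/m³ = 2620 kg/d.
So the net sludge growth is P_X = 0.1343 × 2620 = 351.9 kg VSS/d.

P_X ≈ 352 kg VSS/d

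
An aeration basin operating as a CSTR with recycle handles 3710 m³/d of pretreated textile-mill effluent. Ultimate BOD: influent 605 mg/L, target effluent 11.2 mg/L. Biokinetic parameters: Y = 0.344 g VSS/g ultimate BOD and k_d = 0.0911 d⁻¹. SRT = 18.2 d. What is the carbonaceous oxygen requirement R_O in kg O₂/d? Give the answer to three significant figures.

Y_obs = Y / (1 + k_d θ_c) = 0.344 / (1 + 0.0911 × 18.2) = 0.344 / 2.658 = 0.1294.
Q·(S₀ − S) = 3710 × (605 − 11.2) × 10⁻³ = 2203 kg/d removed.
Biomass synthesised: P_X = Y_obs × 2203 = 285.1 kg VSS/d.
R_O = Q·ΔS − 1.42 P_X = 2203 − 404.9 = 1798 kg O₂/d.

R_O ≈ 1800 kg O₂/d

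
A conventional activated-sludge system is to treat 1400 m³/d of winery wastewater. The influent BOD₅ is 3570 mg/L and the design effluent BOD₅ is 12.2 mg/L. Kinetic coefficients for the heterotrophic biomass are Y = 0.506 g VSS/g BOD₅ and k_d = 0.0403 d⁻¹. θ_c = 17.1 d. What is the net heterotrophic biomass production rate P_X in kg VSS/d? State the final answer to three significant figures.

P_X ≈ 1490 kg VSS/d

Correct the yield for decay: Y_obs = Y/(1 + k_d θ_c) = 0.506 / (1 + 0.0403 × 17.1) = 0.506 / 1.689 = 0.2996.
Mass of BOD₅ removed per day: Q(S₀ − S) = 1400 × 3558 g/m³ = 4981 kg/d.
So the net sludge growth is P_X = 0.2996 × 4981 = 1492 kg VSS/d.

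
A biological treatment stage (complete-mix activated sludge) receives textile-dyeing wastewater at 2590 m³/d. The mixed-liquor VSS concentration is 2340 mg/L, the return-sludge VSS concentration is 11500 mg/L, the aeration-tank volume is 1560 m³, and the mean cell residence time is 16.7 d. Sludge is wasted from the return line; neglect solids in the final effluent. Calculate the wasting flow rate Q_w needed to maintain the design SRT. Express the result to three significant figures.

Q_w = (V·X)/(θ_c X_r) = 1560 × 2340 / (16.7 × 11500) = 19.01 m³/d.

Q_w ≈ 19.0 m³/d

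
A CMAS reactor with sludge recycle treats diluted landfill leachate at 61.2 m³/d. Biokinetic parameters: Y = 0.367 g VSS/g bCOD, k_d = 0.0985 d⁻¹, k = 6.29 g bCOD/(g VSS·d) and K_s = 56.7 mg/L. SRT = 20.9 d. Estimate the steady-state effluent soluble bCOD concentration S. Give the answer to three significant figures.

Effluent substrate depends only on kinetics and SRT: S = K_s(1 + k_d θ_c) / [θ_c(Yk − k_d) − 1] = 56.7 × (1 + 0.0985 × 20.9) / [20.9 × (0.367 × 6.29 − 0.0985) − 1] = 173.4 / 45.19 = 3.838 mg/L.

S ≈ 3.84 mg/L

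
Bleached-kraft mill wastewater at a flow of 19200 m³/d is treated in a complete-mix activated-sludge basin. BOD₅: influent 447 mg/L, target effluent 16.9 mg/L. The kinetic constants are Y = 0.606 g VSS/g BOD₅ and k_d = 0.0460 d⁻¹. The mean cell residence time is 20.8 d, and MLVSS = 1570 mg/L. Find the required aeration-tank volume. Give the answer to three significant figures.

V ≈ 33900 m³

Steady-state biomass mass balance: V·X·(1 + k_d·θ_c) = Y·Q·(S₀ − S)·θ_c, so V = 0.606 × 19200 × (447 − 16.9) × 20.8 / [1570 × (1 + 0.0460 × 20.8)] = 1.04×10^8 / 3072 = 33881 m³.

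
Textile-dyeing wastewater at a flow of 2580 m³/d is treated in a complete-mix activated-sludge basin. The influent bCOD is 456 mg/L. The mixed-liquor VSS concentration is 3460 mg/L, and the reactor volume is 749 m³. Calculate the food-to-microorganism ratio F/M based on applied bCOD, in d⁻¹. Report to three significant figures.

F/M ≈ 0.454 d⁻¹

F/M = Q·S₀ / (V·X) = 2580 × 456 / (749.0 × 3460) = 0.4540 g bCOD·(g VSS·d)⁻¹.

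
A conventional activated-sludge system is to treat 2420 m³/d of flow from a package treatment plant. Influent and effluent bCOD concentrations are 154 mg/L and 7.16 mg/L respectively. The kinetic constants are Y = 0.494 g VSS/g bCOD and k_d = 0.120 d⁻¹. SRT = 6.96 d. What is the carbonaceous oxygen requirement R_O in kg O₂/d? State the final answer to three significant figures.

R_O ≈ 220 kg O₂/d

Y_obs = Y / (1 + k_d θ_c) = 0.494 / (1 + 0.120 × 6.96) = 0.494 / 1.835 = 0.2692.
Substrate removed = Q·(S₀ − S) = 2420 m³/d × (154 − 7.16) g/m³ = 3.55×10^5 g/d = 355.4 kg/d.
P_X = Y_obs·Q·(S₀ − S) = 0.2692 × 355.4 = 95.65 kg VSS/d.
R_O = Q·(S₀ − S) − 1.42·P_X = 355.4 − 1.42 × 95.65 = 219.5 kg O₂/d.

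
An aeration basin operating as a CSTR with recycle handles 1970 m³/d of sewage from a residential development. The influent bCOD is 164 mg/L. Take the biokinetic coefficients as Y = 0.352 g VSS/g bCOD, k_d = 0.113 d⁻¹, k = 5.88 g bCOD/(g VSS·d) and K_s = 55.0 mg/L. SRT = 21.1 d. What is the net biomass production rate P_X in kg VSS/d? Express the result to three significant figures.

For a completely mixed reactor with recycle the Lawrence–McCarty relation gives S = K_s·(1 + k_d·θ_c) / [θ_c·(Y·k − k_d) − 1] = 55.0 × (1 + 0.113 × 21.1) / [21.1 × (0.352 × 5.88 − 0.113) − 1] = 186.1 / 40.29 = 4.620 mg/L.
Correct the yield for decay: Y_obs = Y/(1 + k_d θ_c) = 0.352 / (1 + 0.113 × 21.1) = 0.352 / 3.384 = 0.1040.
Substrate removed = Q·(S₀ − S) = 1970 m³/d × (164 − 4.62) g/m³ = 3.14×10^5 g/d = 314.0 kg/d.
So the net sludge growth is P_X = 0.1040 × 314.0 = 32.66 kg VSS/d.

P_X ≈ 32.7 kg VSS/d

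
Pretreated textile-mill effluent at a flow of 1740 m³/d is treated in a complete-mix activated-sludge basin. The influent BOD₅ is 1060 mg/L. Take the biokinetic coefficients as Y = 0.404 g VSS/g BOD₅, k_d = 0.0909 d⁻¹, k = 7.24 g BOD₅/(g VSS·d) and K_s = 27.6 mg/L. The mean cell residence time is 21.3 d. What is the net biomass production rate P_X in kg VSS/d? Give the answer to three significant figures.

P_X ≈ 253 kg VSS/d

From the Monod/SRT balance for a CMAS, S = K_s·(1+k_d θ_c)/[θ_c·(Y k − k_d) − 1] = 27.6 × (1 + 0.0909 × 21.3) / [21.3 × (0.404 × 7.24 − 0.0909) − 1] = 81.04 / 59.37 = 1.365 mg/L.
The observed yield is Y_obs = Y/(1 + k_d·θ_c) = 0.404 / (1 + 0.0909 × 21.3) = 0.404 / 2.936 = 0.1376 g VSS per g BOD₅ removed.
ΔS = 1060 − 1.37 = 1059 mg/L, so the substrate removal rate is 1740 × 1059/1000 = 1842 kg BOD₅/d.
Biomass produced: P_X = Y_obs·Q·ΔS = 0.1376 × 1842 ≈ 253.5 kg VSS/d.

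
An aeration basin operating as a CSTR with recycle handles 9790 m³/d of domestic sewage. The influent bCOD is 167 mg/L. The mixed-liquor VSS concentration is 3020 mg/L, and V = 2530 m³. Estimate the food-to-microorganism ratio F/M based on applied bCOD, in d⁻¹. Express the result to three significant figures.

F/M ≈ 0.214 d⁻¹

F/M = Q·S₀ / (V·X) = 9790 × 167 / (2530 × 3020) = 0.2140 g bCOD·(g VSS·d)⁻¹.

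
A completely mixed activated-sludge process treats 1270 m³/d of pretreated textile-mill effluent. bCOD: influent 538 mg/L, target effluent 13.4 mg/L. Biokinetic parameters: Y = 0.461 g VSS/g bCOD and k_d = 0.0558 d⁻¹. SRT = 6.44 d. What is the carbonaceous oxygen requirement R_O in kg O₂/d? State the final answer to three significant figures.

R_O ≈ 345 kg O₂/d

Correct the yield for decay: Y_obs = Y/(1 + k_d θ_c) = 0.461 / (1 + 0.0558 × 6.44) = 0.461 / 1.359 = 0.3391.
ΔS = 538 − 13.4 = 524.6 mg/L, so the substrate removal rate is 1270 × 524.6/1000 = 666.2 kg bCOD/d.
P_X = Y_obs·Q·(S₀ − S) = 0.3391 × 666.2 = 225.9 kg VSS/d.
R_O = Q·ΔS − 1.42 P_X = 666.2 − 320.8 = 345.4 kg O₂/d.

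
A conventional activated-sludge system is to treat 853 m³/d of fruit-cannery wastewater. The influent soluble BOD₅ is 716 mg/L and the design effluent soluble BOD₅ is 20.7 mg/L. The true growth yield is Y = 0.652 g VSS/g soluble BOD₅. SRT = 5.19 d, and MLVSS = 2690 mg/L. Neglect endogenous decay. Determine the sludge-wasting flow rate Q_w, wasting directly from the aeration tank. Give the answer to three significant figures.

Q_w ≈ 144 m³/d

With k_d = 0 the design equation reduces to V = Y Q (S₀−S) θ_c / X = 0.652 × 853 × (716 − 20.7) × 5.19 / 2690 = 746.1 m³.
With mixed-liquor wasting, θ_c = V/Q_w, so Q_w = V/θ_c = 746.1/5.19 = 143.8 m³/d.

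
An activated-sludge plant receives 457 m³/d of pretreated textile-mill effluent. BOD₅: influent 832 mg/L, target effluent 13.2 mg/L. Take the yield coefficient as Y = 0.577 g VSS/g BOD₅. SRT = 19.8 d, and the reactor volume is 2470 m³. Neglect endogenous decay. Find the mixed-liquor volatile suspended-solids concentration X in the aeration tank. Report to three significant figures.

From V·X = Y·Q·(S₀ − S)·θ_c (decay neglected): X = 0.577 × 457 × (832 − 13.2) × 19.8 / 2470 = 1731 mg/L.

X ≈ 1730 mg/L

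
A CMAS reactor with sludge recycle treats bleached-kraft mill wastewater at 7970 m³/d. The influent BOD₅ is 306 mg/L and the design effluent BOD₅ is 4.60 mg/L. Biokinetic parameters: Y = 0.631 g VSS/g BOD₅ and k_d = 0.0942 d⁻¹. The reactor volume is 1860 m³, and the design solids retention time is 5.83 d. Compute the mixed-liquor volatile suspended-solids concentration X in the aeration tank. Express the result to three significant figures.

X = Y·Q·ΔS·θ_c / [V·(1 + k_d θ_c)] = 0.631 × 7970 × (306 − 4.60) × 5.83 / [1860 × (1 + 0.0942 × 5.83)] = 3067 mg/L.

X ≈ 3070 mg/L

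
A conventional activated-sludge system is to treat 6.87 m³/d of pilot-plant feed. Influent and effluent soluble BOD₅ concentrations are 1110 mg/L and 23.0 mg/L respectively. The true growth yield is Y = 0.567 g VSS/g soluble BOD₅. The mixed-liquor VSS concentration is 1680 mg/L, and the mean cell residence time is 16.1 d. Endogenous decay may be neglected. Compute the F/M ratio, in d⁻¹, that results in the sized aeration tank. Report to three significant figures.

Biomass mass balance (decay neglected): V·X = Y·Q·(S₀ − S)·θ_c, so V = 0.567 × 6.87 × (1110 − 23.0) × 16.1 / 1680 = 40.58 m³.
F/M = applied load / biomass = Q·S₀/(V·X) = 6.87 × 1110 / (40.58 × 1680) = 0.1119 d⁻¹.

F/M ≈ 0.112 d⁻¹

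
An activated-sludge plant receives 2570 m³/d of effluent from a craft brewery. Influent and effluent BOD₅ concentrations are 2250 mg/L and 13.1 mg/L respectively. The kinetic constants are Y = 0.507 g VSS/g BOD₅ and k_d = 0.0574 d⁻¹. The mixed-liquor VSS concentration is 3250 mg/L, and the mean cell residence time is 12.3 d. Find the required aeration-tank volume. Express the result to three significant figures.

V ≈ 6470 m³

From the SRT design equation V = Y Q (S₀−S) θ_c / [X (1 + k_d θ_c)] = 0.507 × 2570 × (2250 − 13.1) × 12.3 / [3250 × (1 + 0.0574 × 12.3)] = 3.59×10^7 / 5545 = 6466 m³.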